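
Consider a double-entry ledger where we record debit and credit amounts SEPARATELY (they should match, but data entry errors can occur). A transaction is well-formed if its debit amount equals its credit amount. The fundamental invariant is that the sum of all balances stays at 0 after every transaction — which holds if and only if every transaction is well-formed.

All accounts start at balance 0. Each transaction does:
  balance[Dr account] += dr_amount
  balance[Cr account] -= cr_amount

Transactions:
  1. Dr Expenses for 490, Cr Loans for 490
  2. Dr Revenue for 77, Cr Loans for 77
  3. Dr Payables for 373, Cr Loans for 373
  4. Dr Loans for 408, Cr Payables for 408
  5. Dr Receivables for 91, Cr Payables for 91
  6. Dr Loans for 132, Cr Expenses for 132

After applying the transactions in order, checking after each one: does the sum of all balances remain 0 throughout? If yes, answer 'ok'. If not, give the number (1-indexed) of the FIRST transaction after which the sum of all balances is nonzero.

Answer: ok

Derivation:
After txn 1: dr=490 cr=490 sum_balances=0
After txn 2: dr=77 cr=77 sum_balances=0
After txn 3: dr=373 cr=373 sum_balances=0
After txn 4: dr=408 cr=408 sum_balances=0
After txn 5: dr=91 cr=91 sum_balances=0
After txn 6: dr=132 cr=132 sum_balances=0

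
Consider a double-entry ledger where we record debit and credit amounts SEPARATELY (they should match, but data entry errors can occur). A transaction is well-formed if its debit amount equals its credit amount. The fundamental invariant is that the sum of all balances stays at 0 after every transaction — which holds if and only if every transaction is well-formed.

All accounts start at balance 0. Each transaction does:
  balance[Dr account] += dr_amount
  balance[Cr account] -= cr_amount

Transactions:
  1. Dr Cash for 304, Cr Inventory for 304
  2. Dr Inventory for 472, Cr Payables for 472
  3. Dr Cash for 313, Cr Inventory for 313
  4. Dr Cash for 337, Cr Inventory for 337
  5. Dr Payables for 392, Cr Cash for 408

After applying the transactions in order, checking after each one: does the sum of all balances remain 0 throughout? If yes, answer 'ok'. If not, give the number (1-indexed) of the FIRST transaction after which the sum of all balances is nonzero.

After txn 1: dr=304 cr=304 sum_balances=0
After txn 2: dr=472 cr=472 sum_balances=0
After txn 3: dr=313 cr=313 sum_balances=0
After txn 4: dr=337 cr=337 sum_balances=0
After txn 5: dr=392 cr=408 sum_balances=-16

Answer: 5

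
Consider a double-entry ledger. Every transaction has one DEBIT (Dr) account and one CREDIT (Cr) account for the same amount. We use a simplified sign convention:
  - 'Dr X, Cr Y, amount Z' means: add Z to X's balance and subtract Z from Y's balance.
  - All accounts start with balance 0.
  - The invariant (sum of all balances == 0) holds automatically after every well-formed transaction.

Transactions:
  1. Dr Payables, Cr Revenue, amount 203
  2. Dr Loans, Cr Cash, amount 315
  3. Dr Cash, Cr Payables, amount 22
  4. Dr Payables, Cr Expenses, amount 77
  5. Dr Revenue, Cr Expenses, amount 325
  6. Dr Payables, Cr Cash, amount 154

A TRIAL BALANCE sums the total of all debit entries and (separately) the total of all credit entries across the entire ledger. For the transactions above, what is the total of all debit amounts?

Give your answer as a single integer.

Txn 1: debit+=203
Txn 2: debit+=315
Txn 3: debit+=22
Txn 4: debit+=77
Txn 5: debit+=325
Txn 6: debit+=154
Total debits = 1096

Answer: 1096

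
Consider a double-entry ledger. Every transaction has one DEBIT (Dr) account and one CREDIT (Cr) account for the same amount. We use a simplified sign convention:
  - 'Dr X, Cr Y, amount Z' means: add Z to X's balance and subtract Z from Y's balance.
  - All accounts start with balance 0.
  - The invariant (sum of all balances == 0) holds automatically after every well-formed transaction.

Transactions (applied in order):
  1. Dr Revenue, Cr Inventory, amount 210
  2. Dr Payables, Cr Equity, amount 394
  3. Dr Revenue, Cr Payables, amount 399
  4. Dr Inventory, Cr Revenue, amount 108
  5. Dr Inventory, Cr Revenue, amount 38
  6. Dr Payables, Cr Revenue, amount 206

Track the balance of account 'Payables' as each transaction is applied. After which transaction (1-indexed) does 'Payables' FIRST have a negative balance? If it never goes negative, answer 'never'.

Answer: 3

Derivation:
After txn 1: Payables=0
After txn 2: Payables=394
After txn 3: Payables=-5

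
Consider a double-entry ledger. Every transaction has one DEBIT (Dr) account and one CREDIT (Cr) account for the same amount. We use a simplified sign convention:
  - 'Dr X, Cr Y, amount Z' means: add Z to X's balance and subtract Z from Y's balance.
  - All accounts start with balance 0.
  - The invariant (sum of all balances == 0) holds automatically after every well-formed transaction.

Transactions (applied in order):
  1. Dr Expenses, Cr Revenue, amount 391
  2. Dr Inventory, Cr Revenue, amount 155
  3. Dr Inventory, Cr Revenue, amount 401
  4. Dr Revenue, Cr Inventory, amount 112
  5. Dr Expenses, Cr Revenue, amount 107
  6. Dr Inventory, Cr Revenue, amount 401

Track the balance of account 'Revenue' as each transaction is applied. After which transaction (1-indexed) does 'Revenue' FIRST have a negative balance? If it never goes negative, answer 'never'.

After txn 1: Revenue=-391

Answer: 1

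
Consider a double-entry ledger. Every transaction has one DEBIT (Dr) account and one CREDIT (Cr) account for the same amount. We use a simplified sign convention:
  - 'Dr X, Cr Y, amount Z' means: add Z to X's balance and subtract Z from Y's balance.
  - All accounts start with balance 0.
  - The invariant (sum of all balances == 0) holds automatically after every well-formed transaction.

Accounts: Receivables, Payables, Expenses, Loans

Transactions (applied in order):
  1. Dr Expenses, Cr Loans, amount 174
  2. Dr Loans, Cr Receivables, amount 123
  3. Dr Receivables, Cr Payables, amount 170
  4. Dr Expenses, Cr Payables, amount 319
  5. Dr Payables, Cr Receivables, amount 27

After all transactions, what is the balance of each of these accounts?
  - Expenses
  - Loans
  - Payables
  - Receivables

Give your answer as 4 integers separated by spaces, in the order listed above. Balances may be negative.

Answer: 493 -51 -462 20

Derivation:
After txn 1 (Dr Expenses, Cr Loans, amount 174): Expenses=174 Loans=-174
After txn 2 (Dr Loans, Cr Receivables, amount 123): Expenses=174 Loans=-51 Receivables=-123
After txn 3 (Dr Receivables, Cr Payables, amount 170): Expenses=174 Loans=-51 Payables=-170 Receivables=47
After txn 4 (Dr Expenses, Cr Payables, amount 319): Expenses=493 Loans=-51 Payables=-489 Receivables=47
After txn 5 (Dr Payables, Cr Receivables, amount 27): Expenses=493 Loans=-51 Payables=-462 Receivables=20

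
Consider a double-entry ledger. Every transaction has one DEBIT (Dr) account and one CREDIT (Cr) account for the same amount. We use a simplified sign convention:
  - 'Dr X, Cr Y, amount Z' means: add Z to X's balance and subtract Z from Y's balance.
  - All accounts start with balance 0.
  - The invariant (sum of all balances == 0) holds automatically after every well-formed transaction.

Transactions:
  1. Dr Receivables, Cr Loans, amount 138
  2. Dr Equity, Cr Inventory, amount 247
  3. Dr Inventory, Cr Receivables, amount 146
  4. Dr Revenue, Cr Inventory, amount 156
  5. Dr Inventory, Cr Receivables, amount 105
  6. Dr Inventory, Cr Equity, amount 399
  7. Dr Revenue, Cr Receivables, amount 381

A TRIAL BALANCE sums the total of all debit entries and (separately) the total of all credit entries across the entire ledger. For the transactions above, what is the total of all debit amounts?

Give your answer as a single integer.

Answer: 1572

Derivation:
Txn 1: debit+=138
Txn 2: debit+=247
Txn 3: debit+=146
Txn 4: debit+=156
Txn 5: debit+=105
Txn 6: debit+=399
Txn 7: debit+=381
Total debits = 1572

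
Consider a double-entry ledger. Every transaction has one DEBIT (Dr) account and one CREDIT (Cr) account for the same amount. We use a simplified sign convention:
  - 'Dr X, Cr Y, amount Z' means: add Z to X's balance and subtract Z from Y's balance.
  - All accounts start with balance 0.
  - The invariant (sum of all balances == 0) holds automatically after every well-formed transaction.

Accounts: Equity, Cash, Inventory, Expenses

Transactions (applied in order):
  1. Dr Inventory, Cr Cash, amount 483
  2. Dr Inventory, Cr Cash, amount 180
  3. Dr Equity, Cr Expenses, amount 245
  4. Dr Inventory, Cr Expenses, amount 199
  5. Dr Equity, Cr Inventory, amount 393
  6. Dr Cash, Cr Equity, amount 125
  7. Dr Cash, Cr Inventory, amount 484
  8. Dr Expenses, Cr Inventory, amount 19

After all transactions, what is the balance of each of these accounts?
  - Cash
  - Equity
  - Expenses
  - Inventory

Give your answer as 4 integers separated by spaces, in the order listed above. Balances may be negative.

After txn 1 (Dr Inventory, Cr Cash, amount 483): Cash=-483 Inventory=483
After txn 2 (Dr Inventory, Cr Cash, amount 180): Cash=-663 Inventory=663
After txn 3 (Dr Equity, Cr Expenses, amount 245): Cash=-663 Equity=245 Expenses=-245 Inventory=663
After txn 4 (Dr Inventory, Cr Expenses, amount 199): Cash=-663 Equity=245 Expenses=-444 Inventory=862
After txn 5 (Dr Equity, Cr Inventory, amount 393): Cash=-663 Equity=638 Expenses=-444 Inventory=469
After txn 6 (Dr Cash, Cr Equity, amount 125): Cash=-538 Equity=513 Expenses=-444 Inventory=469
After txn 7 (Dr Cash, Cr Inventory, amount 484): Cash=-54 Equity=513 Expenses=-444 Inventory=-15
After txn 8 (Dr Expenses, Cr Inventory, amount 19): Cash=-54 Equity=513 Expenses=-425 Inventory=-34

Answer: -54 513 -425 -34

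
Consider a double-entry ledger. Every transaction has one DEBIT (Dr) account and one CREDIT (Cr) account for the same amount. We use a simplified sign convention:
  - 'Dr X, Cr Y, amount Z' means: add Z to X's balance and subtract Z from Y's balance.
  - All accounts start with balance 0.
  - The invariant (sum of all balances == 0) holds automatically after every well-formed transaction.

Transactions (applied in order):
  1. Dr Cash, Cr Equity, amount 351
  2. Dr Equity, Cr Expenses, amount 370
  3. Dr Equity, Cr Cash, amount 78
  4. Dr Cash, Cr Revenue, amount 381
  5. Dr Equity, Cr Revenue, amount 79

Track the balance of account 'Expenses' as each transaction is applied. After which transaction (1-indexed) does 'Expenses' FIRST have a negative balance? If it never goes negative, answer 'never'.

Answer: 2

Derivation:
After txn 1: Expenses=0
After txn 2: Expenses=-370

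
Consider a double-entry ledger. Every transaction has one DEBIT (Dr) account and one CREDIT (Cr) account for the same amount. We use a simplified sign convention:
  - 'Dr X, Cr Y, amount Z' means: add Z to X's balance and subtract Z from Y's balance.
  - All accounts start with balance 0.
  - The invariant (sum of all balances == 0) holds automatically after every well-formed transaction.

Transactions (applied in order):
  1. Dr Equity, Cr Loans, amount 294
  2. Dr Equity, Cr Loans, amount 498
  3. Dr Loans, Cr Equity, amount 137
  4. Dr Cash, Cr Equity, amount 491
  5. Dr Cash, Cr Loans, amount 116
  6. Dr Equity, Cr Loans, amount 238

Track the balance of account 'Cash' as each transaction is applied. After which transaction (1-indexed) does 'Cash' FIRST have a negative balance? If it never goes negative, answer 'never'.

Answer: never

Derivation:
After txn 1: Cash=0
After txn 2: Cash=0
After txn 3: Cash=0
After txn 4: Cash=491
After txn 5: Cash=607
After txn 6: Cash=607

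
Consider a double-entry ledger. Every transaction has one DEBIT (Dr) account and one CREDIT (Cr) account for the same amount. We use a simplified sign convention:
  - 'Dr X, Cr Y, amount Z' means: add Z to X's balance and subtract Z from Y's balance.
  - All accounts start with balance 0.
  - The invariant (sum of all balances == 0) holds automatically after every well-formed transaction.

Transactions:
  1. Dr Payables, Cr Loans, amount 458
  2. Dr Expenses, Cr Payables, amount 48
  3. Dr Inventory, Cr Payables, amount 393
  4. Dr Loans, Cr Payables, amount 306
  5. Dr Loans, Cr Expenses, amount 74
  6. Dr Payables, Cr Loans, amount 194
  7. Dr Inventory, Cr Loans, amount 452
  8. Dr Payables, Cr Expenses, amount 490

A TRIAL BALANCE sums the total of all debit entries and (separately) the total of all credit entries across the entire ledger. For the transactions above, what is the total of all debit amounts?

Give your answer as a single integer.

Answer: 2415

Derivation:
Txn 1: debit+=458
Txn 2: debit+=48
Txn 3: debit+=393
Txn 4: debit+=306
Txn 5: debit+=74
Txn 6: debit+=194
Txn 7: debit+=452
Txn 8: debit+=490
Total debits = 2415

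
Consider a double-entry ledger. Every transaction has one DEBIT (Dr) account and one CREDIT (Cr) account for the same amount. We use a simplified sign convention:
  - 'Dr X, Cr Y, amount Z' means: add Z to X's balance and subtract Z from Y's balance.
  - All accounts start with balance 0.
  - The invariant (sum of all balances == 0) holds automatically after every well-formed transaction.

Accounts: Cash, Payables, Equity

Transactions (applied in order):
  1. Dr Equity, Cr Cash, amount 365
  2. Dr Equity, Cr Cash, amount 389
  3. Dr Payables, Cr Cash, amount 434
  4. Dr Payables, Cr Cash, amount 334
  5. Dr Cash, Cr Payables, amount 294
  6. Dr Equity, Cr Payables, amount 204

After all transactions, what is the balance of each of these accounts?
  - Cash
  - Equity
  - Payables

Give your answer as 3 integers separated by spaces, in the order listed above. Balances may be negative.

After txn 1 (Dr Equity, Cr Cash, amount 365): Cash=-365 Equity=365
After txn 2 (Dr Equity, Cr Cash, amount 389): Cash=-754 Equity=754
After txn 3 (Dr Payables, Cr Cash, amount 434): Cash=-1188 Equity=754 Payables=434
After txn 4 (Dr Payables, Cr Cash, amount 334): Cash=-1522 Equity=754 Payables=768
After txn 5 (Dr Cash, Cr Payables, amount 294): Cash=-1228 Equity=754 Payables=474
After txn 6 (Dr Equity, Cr Payables, amount 204): Cash=-1228 Equity=958 Payables=270

Answer: -1228 958 270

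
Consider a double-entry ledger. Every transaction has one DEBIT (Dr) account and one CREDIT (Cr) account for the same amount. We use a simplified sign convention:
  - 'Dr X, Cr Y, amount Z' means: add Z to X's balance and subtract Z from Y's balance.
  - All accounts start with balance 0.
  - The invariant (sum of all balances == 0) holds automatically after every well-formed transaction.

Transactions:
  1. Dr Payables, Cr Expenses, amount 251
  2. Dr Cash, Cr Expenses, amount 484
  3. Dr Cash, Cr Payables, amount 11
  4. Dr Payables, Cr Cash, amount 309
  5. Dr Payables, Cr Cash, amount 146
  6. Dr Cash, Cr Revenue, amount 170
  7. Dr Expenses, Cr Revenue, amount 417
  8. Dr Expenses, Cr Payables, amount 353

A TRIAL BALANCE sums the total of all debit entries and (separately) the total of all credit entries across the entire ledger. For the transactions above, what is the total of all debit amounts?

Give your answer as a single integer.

Txn 1: debit+=251
Txn 2: debit+=484
Txn 3: debit+=11
Txn 4: debit+=309
Txn 5: debit+=146
Txn 6: debit+=170
Txn 7: debit+=417
Txn 8: debit+=353
Total debits = 2141

Answer: 2141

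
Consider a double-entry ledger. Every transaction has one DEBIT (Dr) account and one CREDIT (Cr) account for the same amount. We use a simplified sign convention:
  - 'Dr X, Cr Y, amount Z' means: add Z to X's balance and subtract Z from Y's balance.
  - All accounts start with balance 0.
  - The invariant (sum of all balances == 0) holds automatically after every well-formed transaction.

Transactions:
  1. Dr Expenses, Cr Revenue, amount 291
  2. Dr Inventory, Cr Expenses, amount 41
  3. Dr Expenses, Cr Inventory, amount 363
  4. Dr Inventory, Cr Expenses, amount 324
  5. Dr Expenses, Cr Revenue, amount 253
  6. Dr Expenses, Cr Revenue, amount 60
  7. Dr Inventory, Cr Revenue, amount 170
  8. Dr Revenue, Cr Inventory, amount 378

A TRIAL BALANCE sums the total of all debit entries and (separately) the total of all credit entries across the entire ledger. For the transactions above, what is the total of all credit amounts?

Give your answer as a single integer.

Txn 1: credit+=291
Txn 2: credit+=41
Txn 3: credit+=363
Txn 4: credit+=324
Txn 5: credit+=253
Txn 6: credit+=60
Txn 7: credit+=170
Txn 8: credit+=378
Total credits = 1880

Answer: 1880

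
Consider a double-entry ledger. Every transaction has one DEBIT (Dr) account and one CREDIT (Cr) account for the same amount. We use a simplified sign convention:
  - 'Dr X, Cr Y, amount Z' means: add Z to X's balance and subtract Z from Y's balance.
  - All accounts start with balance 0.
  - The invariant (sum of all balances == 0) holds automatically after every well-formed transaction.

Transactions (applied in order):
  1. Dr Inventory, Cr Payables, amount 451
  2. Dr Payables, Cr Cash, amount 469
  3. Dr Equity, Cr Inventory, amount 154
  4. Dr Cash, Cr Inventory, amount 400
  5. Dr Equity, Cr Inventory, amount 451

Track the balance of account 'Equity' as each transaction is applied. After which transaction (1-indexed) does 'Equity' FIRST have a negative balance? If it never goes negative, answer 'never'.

Answer: never

Derivation:
After txn 1: Equity=0
After txn 2: Equity=0
After txn 3: Equity=154
After txn 4: Equity=154
After txn 5: Equity=605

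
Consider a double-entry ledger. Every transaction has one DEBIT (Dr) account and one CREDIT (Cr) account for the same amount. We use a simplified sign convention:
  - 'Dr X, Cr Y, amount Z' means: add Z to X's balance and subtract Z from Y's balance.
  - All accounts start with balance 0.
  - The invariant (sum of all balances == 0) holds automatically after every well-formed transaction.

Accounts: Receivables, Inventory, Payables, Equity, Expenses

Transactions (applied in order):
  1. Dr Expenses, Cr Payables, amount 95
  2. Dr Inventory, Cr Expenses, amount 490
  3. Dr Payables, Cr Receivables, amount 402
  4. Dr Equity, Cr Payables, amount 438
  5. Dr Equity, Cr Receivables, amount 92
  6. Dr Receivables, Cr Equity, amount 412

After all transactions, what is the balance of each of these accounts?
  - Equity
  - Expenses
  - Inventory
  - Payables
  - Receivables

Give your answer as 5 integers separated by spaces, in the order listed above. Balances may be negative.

After txn 1 (Dr Expenses, Cr Payables, amount 95): Expenses=95 Payables=-95
After txn 2 (Dr Inventory, Cr Expenses, amount 490): Expenses=-395 Inventory=490 Payables=-95
After txn 3 (Dr Payables, Cr Receivables, amount 402): Expenses=-395 Inventory=490 Payables=307 Receivables=-402
After txn 4 (Dr Equity, Cr Payables, amount 438): Equity=438 Expenses=-395 Inventory=490 Payables=-131 Receivables=-402
After txn 5 (Dr Equity, Cr Receivables, amount 92): Equity=530 Expenses=-395 Inventory=490 Payables=-131 Receivables=-494
After txn 6 (Dr Receivables, Cr Equity, amount 412): Equity=118 Expenses=-395 Inventory=490 Payables=-131 Receivables=-82

Answer: 118 -395 490 -131 -82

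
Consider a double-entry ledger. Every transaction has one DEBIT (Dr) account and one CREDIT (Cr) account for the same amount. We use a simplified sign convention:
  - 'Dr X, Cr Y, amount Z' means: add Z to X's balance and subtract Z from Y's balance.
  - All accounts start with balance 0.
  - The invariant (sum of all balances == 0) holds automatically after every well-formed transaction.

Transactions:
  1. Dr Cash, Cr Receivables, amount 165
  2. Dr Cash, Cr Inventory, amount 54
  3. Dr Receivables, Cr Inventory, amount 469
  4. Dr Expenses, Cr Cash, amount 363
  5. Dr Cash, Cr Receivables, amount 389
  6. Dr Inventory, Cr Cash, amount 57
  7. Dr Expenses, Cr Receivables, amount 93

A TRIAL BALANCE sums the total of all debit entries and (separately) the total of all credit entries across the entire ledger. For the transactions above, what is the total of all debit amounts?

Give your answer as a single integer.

Answer: 1590

Derivation:
Txn 1: debit+=165
Txn 2: debit+=54
Txn 3: debit+=469
Txn 4: debit+=363
Txn 5: debit+=389
Txn 6: debit+=57
Txn 7: debit+=93
Total debits = 1590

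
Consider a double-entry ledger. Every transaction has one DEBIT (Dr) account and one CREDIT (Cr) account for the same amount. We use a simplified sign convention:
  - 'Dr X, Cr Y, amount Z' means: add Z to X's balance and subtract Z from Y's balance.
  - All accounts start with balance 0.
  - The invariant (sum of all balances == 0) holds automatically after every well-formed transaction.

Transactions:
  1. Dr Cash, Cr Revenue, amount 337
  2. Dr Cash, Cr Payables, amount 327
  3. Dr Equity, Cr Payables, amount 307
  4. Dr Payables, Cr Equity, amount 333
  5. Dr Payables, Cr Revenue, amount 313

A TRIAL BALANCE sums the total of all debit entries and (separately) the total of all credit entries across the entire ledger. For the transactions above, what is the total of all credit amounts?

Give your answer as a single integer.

Answer: 1617

Derivation:
Txn 1: credit+=337
Txn 2: credit+=327
Txn 3: credit+=307
Txn 4: credit+=333
Txn 5: credit+=313
Total credits = 1617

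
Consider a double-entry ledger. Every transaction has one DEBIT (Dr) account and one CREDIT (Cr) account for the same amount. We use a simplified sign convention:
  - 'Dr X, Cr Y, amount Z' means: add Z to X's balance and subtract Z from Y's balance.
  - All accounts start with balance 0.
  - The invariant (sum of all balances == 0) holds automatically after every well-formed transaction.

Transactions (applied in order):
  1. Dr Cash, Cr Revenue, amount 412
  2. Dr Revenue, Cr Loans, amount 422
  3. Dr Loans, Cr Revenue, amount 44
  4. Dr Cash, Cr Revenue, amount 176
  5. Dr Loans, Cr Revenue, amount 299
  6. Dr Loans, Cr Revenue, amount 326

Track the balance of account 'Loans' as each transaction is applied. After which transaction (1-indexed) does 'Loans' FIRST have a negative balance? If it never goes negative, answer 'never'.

Answer: 2

Derivation:
After txn 1: Loans=0
After txn 2: Loans=-422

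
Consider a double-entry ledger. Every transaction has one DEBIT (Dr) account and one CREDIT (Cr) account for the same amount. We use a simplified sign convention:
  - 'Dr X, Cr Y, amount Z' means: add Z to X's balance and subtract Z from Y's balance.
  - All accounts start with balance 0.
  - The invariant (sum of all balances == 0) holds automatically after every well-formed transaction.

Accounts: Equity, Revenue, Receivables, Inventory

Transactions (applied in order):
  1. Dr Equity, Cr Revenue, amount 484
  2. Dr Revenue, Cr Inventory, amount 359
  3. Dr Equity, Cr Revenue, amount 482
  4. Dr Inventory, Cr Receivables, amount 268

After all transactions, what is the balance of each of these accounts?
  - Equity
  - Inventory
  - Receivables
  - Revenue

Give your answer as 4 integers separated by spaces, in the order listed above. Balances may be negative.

After txn 1 (Dr Equity, Cr Revenue, amount 484): Equity=484 Revenue=-484
After txn 2 (Dr Revenue, Cr Inventory, amount 359): Equity=484 Inventory=-359 Revenue=-125
After txn 3 (Dr Equity, Cr Revenue, amount 482): Equity=966 Inventory=-359 Revenue=-607
After txn 4 (Dr Inventory, Cr Receivables, amount 268): Equity=966 Inventory=-91 Receivables=-268 Revenue=-607

Answer: 966 -91 -268 -607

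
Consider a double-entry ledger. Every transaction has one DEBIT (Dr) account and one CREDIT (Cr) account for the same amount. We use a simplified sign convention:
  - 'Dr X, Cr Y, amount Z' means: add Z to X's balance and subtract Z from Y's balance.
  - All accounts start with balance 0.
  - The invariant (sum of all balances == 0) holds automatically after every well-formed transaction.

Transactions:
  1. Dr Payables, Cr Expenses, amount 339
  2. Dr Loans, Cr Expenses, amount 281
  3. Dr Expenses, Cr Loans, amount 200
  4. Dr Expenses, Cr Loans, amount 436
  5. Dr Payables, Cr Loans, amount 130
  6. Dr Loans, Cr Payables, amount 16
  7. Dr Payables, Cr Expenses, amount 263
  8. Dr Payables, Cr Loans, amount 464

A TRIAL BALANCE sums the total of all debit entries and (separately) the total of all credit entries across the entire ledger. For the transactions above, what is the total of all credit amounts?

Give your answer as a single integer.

Answer: 2129

Derivation:
Txn 1: credit+=339
Txn 2: credit+=281
Txn 3: credit+=200
Txn 4: credit+=436
Txn 5: credit+=130
Txn 6: credit+=16
Txn 7: credit+=263
Txn 8: credit+=464
Total credits = 2129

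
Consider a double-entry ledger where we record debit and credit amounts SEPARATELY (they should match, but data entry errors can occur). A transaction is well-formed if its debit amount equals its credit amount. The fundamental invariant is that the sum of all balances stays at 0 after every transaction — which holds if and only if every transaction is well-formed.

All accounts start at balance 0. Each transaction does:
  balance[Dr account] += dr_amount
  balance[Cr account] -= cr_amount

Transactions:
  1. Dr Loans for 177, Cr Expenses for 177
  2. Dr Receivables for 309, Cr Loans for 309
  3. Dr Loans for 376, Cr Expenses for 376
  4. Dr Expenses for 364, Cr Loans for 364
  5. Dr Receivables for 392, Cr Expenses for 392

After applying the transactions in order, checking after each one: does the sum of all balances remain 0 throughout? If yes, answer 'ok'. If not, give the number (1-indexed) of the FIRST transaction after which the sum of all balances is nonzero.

Answer: ok

Derivation:
After txn 1: dr=177 cr=177 sum_balances=0
After txn 2: dr=309 cr=309 sum_balances=0
After txn 3: dr=376 cr=376 sum_balances=0
After txn 4: dr=364 cr=364 sum_balances=0
After txn 5: dr=392 cr=392 sum_balances=0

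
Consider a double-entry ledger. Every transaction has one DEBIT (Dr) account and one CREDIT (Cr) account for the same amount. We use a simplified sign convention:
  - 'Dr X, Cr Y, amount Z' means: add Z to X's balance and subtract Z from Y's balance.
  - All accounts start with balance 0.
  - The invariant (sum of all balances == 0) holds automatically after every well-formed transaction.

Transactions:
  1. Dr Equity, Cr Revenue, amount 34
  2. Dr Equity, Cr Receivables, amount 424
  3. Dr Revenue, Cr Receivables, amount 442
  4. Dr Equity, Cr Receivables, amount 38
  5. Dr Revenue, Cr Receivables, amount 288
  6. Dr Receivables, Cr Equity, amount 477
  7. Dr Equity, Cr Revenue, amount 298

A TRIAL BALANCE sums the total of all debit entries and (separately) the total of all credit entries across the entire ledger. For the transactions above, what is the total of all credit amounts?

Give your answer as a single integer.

Txn 1: credit+=34
Txn 2: credit+=424
Txn 3: credit+=442
Txn 4: credit+=38
Txn 5: credit+=288
Txn 6: credit+=477
Txn 7: credit+=298
Total credits = 2001

Answer: 2001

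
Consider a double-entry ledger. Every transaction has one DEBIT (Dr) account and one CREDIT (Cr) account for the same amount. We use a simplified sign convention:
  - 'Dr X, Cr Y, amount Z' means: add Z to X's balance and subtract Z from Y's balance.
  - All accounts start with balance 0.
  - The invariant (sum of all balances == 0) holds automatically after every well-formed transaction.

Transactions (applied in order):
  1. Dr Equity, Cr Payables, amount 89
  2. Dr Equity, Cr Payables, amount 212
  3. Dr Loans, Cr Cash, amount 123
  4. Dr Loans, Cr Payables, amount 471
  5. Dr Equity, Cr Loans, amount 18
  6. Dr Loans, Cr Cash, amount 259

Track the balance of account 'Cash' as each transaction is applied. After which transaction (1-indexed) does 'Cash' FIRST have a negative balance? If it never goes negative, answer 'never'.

Answer: 3

Derivation:
After txn 1: Cash=0
After txn 2: Cash=0
After txn 3: Cash=-123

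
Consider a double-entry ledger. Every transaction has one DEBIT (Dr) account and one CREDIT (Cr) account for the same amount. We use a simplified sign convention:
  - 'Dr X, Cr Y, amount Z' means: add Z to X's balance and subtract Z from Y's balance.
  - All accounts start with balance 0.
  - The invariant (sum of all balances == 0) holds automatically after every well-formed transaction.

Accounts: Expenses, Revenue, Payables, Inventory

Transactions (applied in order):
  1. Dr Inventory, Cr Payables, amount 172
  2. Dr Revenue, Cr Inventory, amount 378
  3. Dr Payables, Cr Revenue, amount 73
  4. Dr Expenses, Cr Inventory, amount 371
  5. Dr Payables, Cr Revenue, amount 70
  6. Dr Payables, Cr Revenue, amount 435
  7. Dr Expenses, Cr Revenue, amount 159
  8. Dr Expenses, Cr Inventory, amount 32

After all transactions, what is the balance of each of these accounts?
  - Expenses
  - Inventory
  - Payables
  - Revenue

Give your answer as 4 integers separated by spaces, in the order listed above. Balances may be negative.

After txn 1 (Dr Inventory, Cr Payables, amount 172): Inventory=172 Payables=-172
After txn 2 (Dr Revenue, Cr Inventory, amount 378): Inventory=-206 Payables=-172 Revenue=378
After txn 3 (Dr Payables, Cr Revenue, amount 73): Inventory=-206 Payables=-99 Revenue=305
After txn 4 (Dr Expenses, Cr Inventory, amount 371): Expenses=371 Inventory=-577 Payables=-99 Revenue=305
After txn 5 (Dr Payables, Cr Revenue, amount 70): Expenses=371 Inventory=-577 Payables=-29 Revenue=235
After txn 6 (Dr Payables, Cr Revenue, amount 435): Expenses=371 Inventory=-577 Payables=406 Revenue=-200
After txn 7 (Dr Expenses, Cr Revenue, amount 159): Expenses=530 Inventory=-577 Payables=406 Revenue=-359
After txn 8 (Dr Expenses, Cr Inventory, amount 32): Expenses=562 Inventory=-609 Payables=406 Revenue=-359

Answer: 562 -609 406 -359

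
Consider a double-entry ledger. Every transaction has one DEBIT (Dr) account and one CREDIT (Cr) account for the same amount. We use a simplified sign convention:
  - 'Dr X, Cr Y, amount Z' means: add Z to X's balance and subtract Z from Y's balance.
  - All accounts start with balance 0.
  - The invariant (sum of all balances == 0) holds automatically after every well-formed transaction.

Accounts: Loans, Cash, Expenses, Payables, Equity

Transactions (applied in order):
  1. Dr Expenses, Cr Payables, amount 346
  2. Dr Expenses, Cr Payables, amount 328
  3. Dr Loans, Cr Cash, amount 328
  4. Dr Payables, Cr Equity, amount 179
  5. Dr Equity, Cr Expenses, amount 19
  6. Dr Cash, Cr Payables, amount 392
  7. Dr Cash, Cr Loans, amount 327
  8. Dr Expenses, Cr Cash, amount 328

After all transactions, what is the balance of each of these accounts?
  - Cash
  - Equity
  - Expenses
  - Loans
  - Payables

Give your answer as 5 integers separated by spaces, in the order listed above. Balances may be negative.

Answer: 63 -160 983 1 -887

Derivation:
After txn 1 (Dr Expenses, Cr Payables, amount 346): Expenses=346 Payables=-346
After txn 2 (Dr Expenses, Cr Payables, amount 328): Expenses=674 Payables=-674
After txn 3 (Dr Loans, Cr Cash, amount 328): Cash=-328 Expenses=674 Loans=328 Payables=-674
After txn 4 (Dr Payables, Cr Equity, amount 179): Cash=-328 Equity=-179 Expenses=674 Loans=328 Payables=-495
After txn 5 (Dr Equity, Cr Expenses, amount 19): Cash=-328 Equity=-160 Expenses=655 Loans=328 Payables=-495
After txn 6 (Dr Cash, Cr Payables, amount 392): Cash=64 Equity=-160 Expenses=655 Loans=328 Payables=-887
After txn 7 (Dr Cash, Cr Loans, amount 327): Cash=391 Equity=-160 Expenses=655 Loans=1 Payables=-887
After txn 8 (Dr Expenses, Cr Cash, amount 328): Cash=63 Equity=-160 Expenses=983 Loans=1 Payables=-887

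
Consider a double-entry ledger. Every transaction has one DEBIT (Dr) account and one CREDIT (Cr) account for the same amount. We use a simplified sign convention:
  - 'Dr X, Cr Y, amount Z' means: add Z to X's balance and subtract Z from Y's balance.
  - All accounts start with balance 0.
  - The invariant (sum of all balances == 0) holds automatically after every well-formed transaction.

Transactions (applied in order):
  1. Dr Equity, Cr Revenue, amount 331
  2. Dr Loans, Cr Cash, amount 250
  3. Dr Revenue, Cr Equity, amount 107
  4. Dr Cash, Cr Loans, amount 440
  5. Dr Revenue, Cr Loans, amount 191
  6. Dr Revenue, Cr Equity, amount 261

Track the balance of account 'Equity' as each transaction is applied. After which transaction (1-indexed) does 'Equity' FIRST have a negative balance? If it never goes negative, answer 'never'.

After txn 1: Equity=331
After txn 2: Equity=331
After txn 3: Equity=224
After txn 4: Equity=224
After txn 5: Equity=224
After txn 6: Equity=-37

Answer: 6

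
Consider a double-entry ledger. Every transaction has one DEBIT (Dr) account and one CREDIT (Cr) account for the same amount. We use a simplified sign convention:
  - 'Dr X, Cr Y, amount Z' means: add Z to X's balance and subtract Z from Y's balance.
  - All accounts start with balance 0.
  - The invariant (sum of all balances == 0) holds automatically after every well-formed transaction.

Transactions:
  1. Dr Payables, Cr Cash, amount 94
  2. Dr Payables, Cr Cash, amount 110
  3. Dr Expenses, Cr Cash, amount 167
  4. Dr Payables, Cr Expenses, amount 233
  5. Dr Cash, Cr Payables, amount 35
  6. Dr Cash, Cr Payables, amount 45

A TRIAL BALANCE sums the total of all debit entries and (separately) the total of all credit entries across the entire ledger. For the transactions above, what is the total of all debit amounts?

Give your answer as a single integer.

Txn 1: debit+=94
Txn 2: debit+=110
Txn 3: debit+=167
Txn 4: debit+=233
Txn 5: debit+=35
Txn 6: debit+=45
Total debits = 684

Answer: 684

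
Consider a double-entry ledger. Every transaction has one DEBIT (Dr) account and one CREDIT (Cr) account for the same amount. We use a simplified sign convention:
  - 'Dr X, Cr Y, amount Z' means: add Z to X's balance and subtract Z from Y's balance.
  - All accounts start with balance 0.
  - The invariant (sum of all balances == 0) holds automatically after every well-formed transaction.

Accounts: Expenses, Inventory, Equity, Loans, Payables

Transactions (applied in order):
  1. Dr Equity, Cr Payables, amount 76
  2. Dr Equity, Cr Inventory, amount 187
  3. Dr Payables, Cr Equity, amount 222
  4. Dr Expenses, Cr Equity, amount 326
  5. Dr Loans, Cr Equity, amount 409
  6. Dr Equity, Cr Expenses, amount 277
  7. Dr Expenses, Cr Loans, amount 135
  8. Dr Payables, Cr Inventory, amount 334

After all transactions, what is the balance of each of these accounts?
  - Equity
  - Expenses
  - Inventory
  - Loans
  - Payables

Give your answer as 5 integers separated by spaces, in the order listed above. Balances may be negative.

Answer: -417 184 -521 274 480

Derivation:
After txn 1 (Dr Equity, Cr Payables, amount 76): Equity=76 Payables=-76
After txn 2 (Dr Equity, Cr Inventory, amount 187): Equity=263 Inventory=-187 Payables=-76
After txn 3 (Dr Payables, Cr Equity, amount 222): Equity=41 Inventory=-187 Payables=146
After txn 4 (Dr Expenses, Cr Equity, amount 326): Equity=-285 Expenses=326 Inventory=-187 Payables=146
After txn 5 (Dr Loans, Cr Equity, amount 409): Equity=-694 Expenses=326 Inventory=-187 Loans=409 Payables=146
After txn 6 (Dr Equity, Cr Expenses, amount 277): Equity=-417 Expenses=49 Inventory=-187 Loans=409 Payables=146
After txn 7 (Dr Expenses, Cr Loans, amount 135): Equity=-417 Expenses=184 Inventory=-187 Loans=274 Payables=146
After txn 8 (Dr Payables, Cr Inventory, amount 334): Equity=-417 Expenses=184 Inventory=-521 Loans=274 Payables=480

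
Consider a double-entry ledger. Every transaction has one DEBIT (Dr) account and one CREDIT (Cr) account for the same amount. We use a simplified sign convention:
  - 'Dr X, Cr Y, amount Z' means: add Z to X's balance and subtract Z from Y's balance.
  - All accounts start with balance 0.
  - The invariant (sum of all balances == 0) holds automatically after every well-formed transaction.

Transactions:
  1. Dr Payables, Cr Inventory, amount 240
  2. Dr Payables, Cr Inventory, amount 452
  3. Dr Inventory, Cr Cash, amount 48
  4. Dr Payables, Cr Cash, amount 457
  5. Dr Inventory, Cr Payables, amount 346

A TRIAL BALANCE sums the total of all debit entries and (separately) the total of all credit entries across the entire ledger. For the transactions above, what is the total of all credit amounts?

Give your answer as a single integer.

Txn 1: credit+=240
Txn 2: credit+=452
Txn 3: credit+=48
Txn 4: credit+=457
Txn 5: credit+=346
Total credits = 1543

Answer: 1543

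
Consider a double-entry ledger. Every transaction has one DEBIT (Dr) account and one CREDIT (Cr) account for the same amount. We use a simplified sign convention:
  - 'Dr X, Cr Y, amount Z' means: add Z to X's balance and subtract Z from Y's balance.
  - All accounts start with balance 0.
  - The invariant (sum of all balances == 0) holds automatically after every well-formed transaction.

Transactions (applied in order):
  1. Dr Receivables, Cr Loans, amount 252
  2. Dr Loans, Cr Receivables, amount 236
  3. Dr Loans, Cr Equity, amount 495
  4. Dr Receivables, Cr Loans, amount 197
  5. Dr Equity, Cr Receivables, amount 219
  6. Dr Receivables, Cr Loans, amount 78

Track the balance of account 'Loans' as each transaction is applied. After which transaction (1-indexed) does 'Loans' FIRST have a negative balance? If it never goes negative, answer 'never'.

After txn 1: Loans=-252

Answer: 1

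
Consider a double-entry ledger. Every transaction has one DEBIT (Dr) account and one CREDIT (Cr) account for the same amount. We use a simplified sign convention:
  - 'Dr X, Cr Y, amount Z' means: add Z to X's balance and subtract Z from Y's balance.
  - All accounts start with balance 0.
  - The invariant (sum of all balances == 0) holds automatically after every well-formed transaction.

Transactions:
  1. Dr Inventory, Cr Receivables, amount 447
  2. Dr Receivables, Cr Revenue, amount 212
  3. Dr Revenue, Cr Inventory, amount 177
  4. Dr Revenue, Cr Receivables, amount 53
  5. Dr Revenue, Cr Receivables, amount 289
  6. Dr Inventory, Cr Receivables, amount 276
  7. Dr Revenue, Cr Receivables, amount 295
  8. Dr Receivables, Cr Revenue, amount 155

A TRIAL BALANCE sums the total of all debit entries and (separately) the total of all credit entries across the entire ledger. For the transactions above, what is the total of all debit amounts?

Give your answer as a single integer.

Txn 1: debit+=447
Txn 2: debit+=212
Txn 3: debit+=177
Txn 4: debit+=53
Txn 5: debit+=289
Txn 6: debit+=276
Txn 7: debit+=295
Txn 8: debit+=155
Total debits = 1904

Answer: 1904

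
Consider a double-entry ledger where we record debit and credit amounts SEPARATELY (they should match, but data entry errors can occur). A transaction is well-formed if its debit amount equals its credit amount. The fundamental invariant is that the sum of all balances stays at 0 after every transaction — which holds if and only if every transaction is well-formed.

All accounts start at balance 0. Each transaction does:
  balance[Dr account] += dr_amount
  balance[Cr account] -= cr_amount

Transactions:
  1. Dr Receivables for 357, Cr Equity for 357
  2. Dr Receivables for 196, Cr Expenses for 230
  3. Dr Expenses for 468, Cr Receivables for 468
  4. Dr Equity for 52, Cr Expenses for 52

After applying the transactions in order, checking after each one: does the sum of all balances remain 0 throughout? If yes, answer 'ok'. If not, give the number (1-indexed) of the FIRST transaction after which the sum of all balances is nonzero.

After txn 1: dr=357 cr=357 sum_balances=0
After txn 2: dr=196 cr=230 sum_balances=-34
After txn 3: dr=468 cr=468 sum_balances=-34
After txn 4: dr=52 cr=52 sum_balances=-34

Answer: 2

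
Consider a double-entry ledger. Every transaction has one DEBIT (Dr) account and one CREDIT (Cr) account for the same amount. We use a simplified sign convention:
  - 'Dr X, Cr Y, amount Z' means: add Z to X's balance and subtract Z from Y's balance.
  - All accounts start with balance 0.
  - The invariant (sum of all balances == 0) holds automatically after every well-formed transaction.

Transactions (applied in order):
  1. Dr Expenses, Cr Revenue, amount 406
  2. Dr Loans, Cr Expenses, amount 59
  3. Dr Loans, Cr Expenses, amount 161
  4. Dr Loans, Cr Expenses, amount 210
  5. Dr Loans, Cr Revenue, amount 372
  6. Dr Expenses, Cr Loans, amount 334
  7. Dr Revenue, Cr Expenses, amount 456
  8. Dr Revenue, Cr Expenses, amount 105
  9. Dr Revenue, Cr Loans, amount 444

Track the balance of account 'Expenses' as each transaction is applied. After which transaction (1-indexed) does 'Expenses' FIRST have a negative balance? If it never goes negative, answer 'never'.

After txn 1: Expenses=406
After txn 2: Expenses=347
After txn 3: Expenses=186
After txn 4: Expenses=-24

Answer: 4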